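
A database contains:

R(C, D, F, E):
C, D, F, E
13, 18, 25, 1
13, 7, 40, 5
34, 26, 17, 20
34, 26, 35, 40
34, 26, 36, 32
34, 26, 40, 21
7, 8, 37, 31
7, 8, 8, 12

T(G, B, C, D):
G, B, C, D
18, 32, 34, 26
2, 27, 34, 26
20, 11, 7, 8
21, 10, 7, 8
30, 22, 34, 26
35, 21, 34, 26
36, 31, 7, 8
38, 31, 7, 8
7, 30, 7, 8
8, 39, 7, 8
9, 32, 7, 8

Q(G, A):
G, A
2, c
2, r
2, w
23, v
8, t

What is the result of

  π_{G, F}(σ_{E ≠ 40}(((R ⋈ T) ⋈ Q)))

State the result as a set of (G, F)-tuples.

Natural join on C, D: {(34, 26, 17, 20, 18, 32), (34, 26, 17, 20, 2, 27), (34, 26, 17, 20, 30, 22), (34, 26, 17, 20, 35, 21), (34, 26, 35, 40, 18, 32), (34, 26, 35, 40, 2, 27), (34, 26, 35, 40, 30, 22), (34, 26, 35, 40, 35, 21), (34, 26, 36, 32, 18, 32), (34, 26, 36, 32, 2, 27), (34, 26, 36, 32, 30, 22), (34, 26, 36, 32, 35, 21), (34, 26, 40, 21, 18, 32), (34, 26, 40, 21, 2, 27), (34, 26, 40, 21, 30, 22), (34, 26, 40, 21, 35, 21), (7, 8, 37, 31, 20, 11), (7, 8, 37, 31, 21, 10), (7, 8, 37, 31, 36, 31), (7, 8, 37, 31, 38, 31), (7, 8, 37, 31, 7, 30), (7, 8, 37, 31, 8, 39), (7, 8, 37, 31, 9, 32), (7, 8, 8, 12, 20, 11), (7, 8, 8, 12, 21, 10), (7, 8, 8, 12, 36, 31), (7, 8, 8, 12, 38, 31), (7, 8, 8, 12, 7, 30), (7, 8, 8, 12, 8, 39), (7, 8, 8, 12, 9, 32)}
Natural join on G: {(34, 26, 17, 20, 2, 27, c), (34, 26, 17, 20, 2, 27, r), (34, 26, 17, 20, 2, 27, w), (34, 26, 35, 40, 2, 27, c), (34, 26, 35, 40, 2, 27, r), (34, 26, 35, 40, 2, 27, w), (34, 26, 36, 32, 2, 27, c), (34, 26, 36, 32, 2, 27, r), (34, 26, 36, 32, 2, 27, w), (34, 26, 40, 21, 2, 27, c), (34, 26, 40, 21, 2, 27, r), (34, 26, 40, 21, 2, 27, w), (7, 8, 37, 31, 8, 39, t), (7, 8, 8, 12, 8, 39, t)}
Selection E ≠ 40: {(34, 26, 17, 20, 2, 27, c), (34, 26, 17, 20, 2, 27, r), (34, 26, 17, 20, 2, 27, w), (34, 26, 36, 32, 2, 27, c), (34, 26, 36, 32, 2, 27, r), (34, 26, 36, 32, 2, 27, w), (34, 26, 40, 21, 2, 27, c), (34, 26, 40, 21, 2, 27, r), (34, 26, 40, 21, 2, 27, w), (7, 8, 37, 31, 8, 39, t), (7, 8, 8, 12, 8, 39, t)}
π_{G, F} gives {(2, 17), (2, 36), (2, 40), (8, 37), (8, 8)} (6 duplicate(s) eliminated).

{(2, 17), (2, 36), (2, 40), (8, 37), (8, 8)}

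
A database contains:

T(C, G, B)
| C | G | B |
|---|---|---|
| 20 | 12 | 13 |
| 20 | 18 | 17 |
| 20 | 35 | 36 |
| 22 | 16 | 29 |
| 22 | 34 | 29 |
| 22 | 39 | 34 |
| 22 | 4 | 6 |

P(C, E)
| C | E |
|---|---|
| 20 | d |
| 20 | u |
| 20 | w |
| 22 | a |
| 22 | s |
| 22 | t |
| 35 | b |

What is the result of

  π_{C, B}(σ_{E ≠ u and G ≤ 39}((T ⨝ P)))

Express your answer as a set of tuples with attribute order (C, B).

{(20, 13), (20, 17), (20, 36), (22, 29), (22, 34), (22, 6)}

Natural join on C: {(20, 12, 13, d), (20, 12, 13, u), (20, 12, 13, w), (20, 18, 17, d), (20, 18, 17, u), (20, 18, 17, w), (20, 35, 36, d), (20, 35, 36, u), (20, 35, 36, w), (22, 16, 29, a), (22, 16, 29, s), (22, 16, 29, t), (22, 34, 29, a), (22, 34, 29, s), (22, 34, 29, t), (22, 39, 34, a), (22, 39, 34, s), (22, 39, 34, t), (22, 4, 6, a), (22, 4, 6, s), (22, 4, 6, t)}
Selection E ≠ u and G ≤ 39: {(20, 12, 13, d), (20, 12, 13, w), (20, 18, 17, d), (20, 18, 17, w), (20, 35, 36, d), (20, 35, 36, w), (22, 16, 29, a), (22, 16, 29, s), (22, 16, 29, t), (22, 34, 29, a), (22, 34, 29, s), (22, 34, 29, t), (22, 39, 34, a), (22, 39, 34, s), (22, 39, 34, t), (22, 4, 6, a), (22, 4, 6, s), (22, 4, 6, t)}
π[C, B]: project onto (C, B) (12 duplicate(s) eliminated) → {(20, 13), (20, 17), (20, 36), (22, 29), (22, 34), (22, 6)}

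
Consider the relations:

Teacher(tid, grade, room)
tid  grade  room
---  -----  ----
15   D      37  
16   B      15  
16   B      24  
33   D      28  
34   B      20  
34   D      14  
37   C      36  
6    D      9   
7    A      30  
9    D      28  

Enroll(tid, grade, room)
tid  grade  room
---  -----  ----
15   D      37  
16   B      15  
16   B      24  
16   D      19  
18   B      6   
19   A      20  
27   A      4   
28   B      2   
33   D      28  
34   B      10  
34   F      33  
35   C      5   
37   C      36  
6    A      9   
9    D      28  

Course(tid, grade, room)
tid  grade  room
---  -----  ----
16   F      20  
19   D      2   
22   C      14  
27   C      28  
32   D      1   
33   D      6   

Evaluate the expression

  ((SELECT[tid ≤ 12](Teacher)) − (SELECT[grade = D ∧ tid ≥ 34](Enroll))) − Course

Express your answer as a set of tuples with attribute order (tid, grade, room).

{(6, D, 9), (7, A, 30), (9, D, 28)}

Apply σ_{tid ≤ 12}; surviving tuples: {(6, D, 9), (7, A, 30), (9, D, 28)}
Apply σ_{grade = D ∧ tid ≥ 34}; surviving tuples: {}
Set difference of the two operands is {(6, D, 9), (7, A, 30), (9, D, 28)}.
Set difference of the two operands is {(6, D, 9), (7, A, 30), (9, D, 28)}.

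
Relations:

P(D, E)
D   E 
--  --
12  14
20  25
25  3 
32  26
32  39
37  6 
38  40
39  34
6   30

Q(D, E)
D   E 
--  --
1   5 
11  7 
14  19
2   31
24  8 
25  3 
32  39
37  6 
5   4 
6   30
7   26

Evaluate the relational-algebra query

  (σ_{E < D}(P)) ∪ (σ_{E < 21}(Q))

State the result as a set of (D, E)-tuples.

Selection E < D: {(25, 3), (32, 26), (37, 6), (39, 34)}
Selection E < 21: {(1, 5), (11, 7), (14, 19), (24, 8), (25, 3), (37, 6), (5, 4)}
Taking the union: {(1, 5), (11, 7), (14, 19), (24, 8), (25, 3), (32, 26), (37, 6), (39, 34), (5, 4)}

{(1, 5), (11, 7), (14, 19), (24, 8), (25, 3), (32, 26), (37, 6), (39, 34), (5, 4)}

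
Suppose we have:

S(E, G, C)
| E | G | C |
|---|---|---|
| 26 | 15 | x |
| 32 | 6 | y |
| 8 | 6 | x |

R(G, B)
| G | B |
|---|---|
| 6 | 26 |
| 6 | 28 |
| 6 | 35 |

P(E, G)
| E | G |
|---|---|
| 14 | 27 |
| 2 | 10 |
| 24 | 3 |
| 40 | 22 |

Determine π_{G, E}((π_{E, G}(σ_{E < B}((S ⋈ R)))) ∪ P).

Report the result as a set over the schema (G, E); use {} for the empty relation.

Natural join on G: {(32, 6, y, 26), (32, 6, y, 28), (32, 6, y, 35), (8, 6, x, 26), (8, 6, x, 28), (8, 6, x, 35)}
Filtering on E < B leaves {(32, 6, y, 35), (8, 6, x, 26), (8, 6, x, 28), (8, 6, x, 35)}.
Projecting to E, G (2 duplicate(s) eliminated): {(32, 6), (8, 6)}
Union: {(32, 6), (8, 6)} with {(14, 27), (2, 10), (24, 3), (40, 22)} → {(14, 27), (2, 10), (24, 3), (32, 6), (40, 22), (8, 6)}
Projecting to G, E: {(10, 2), (22, 40), (27, 14), (3, 24), (6, 32), (6, 8)}

{(10, 2), (22, 40), (27, 14), (3, 24), (6, 32), (6, 8)}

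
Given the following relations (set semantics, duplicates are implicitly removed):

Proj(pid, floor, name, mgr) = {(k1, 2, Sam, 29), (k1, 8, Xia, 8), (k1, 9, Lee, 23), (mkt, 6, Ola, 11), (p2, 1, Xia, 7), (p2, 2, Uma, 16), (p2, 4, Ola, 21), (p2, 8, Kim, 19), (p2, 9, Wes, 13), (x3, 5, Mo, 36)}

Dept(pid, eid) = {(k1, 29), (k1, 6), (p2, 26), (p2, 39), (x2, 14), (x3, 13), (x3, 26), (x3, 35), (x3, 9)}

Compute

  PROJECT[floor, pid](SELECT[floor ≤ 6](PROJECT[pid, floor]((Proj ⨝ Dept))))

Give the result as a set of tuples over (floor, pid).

Natural join on pid: {(k1, 2, Sam, 29, 29), (k1, 2, Sam, 29, 6), (k1, 8, Xia, 8, 29), (k1, 8, Xia, 8, 6), (k1, 9, Lee, 23, 29), (k1, 9, Lee, 23, 6), (p2, 1, Xia, 7, 26), (p2, 1, Xia, 7, 39), (p2, 2, Uma, 16, 26), (p2, 2, Uma, 16, 39), (p2, 4, Ola, 21, 26), (p2, 4, Ola, 21, 39), (p2, 8, Kim, 19, 26), (p2, 8, Kim, 19, 39), (p2, 9, Wes, 13, 26), (p2, 9, Wes, 13, 39), (x3, 5, Mo, 36, 13), (x3, 5, Mo, 36, 26), (x3, 5, Mo, 36, 35), (x3, 5, Mo, 36, 9)}
π[pid, floor]: project onto (pid, floor) (11 duplicate(s) eliminated) → {(k1, 2), (k1, 8), (k1, 9), (p2, 1), (p2, 2), (p2, 4), (p2, 8), (p2, 9), (x3, 5)}
σ[floor ≤ 6]: keep tuples satisfying floor ≤ 6 → {(k1, 2), (p2, 1), (p2, 2), (p2, 4), (x3, 5)}
π[floor, pid]: project onto (floor, pid) → {(1, p2), (2, k1), (2, p2), (4, p2), (5, x3)}

{(1, p2), (2, k1), (2, p2), (4, p2), (5, x3)}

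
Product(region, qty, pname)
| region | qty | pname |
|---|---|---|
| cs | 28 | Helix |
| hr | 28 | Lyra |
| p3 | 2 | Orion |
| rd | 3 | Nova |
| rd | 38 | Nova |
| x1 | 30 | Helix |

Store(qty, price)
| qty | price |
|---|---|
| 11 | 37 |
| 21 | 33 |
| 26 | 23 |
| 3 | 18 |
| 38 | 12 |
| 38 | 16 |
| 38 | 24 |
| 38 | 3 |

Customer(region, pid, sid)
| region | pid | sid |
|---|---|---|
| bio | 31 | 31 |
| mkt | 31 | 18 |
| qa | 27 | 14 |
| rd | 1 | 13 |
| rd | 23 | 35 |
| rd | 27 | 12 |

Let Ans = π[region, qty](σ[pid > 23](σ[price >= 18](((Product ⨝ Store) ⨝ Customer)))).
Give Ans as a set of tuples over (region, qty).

{(rd, 3), (rd, 38)}

Product ⋈ Store (natural join on qty): {(rd, 3, Nova, 18), (rd, 38, Nova, 12), (rd, 38, Nova, 16), (rd, 38, Nova, 24), (rd, 38, Nova, 3)}
(Product ⨝ Store) ⋈ Customer (natural join on region): {(rd, 3, Nova, 18, 1, 13), (rd, 3, Nova, 18, 23, 35), (rd, 3, Nova, 18, 27, 12), (rd, 38, Nova, 12, 1, 13), (rd, 38, Nova, 12, 23, 35), (rd, 38, Nova, 12, 27, 12), (rd, 38, Nova, 16, 1, 13), (rd, 38, Nova, 16, 23, 35), (rd, 38, Nova, 16, 27, 12), (rd, 38, Nova, 24, 1, 13), (rd, 38, Nova, 24, 23, 35), (rd, 38, Nova, 24, 27, 12), (rd, 38, Nova, 3, 1, 13), (rd, 38, Nova, 3, 23, 35), (rd, 38, Nova, 3, 27, 12)}
σ[price >= 18]: keep tuples satisfying price >= 18 → {(rd, 3, Nova, 18, 1, 13), (rd, 3, Nova, 18, 23, 35), (rd, 3, Nova, 18, 27, 12), (rd, 38, Nova, 24, 1, 13), (rd, 38, Nova, 24, 23, 35), (rd, 38, Nova, 24, 27, 12)}
σ[pid > 23]: keep tuples satisfying pid > 23 → {(rd, 3, Nova, 18, 27, 12), (rd, 38, Nova, 24, 27, 12)}
π[region, qty]: project onto (region, qty) → {(rd, 3), (rd, 38)}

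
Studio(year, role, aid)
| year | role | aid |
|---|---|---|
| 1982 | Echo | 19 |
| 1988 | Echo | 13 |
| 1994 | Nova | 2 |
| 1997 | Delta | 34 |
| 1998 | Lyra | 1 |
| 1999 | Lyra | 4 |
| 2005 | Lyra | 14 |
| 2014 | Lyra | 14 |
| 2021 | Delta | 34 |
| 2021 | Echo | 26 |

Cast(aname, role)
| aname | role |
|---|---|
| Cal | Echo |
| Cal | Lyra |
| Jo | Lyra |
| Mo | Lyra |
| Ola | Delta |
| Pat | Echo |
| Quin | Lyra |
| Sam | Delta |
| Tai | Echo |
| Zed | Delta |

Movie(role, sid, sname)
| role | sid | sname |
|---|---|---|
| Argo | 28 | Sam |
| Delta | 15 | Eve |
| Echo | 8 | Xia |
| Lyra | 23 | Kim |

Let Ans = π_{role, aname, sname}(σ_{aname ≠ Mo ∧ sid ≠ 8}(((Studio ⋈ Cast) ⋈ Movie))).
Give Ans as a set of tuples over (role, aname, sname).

{(Delta, Ola, Eve), (Delta, Sam, Eve), (Delta, Zed, Eve), (Lyra, Cal, Kim), (Lyra, Jo, Kim), (Lyra, Quin, Kim)}

Joining Studio and Cast on role yields {(1982, Echo, 19, Cal), (1982, Echo, 19, Pat), (1982, Echo, 19, Tai), (1988, Echo, 13, Cal), (1988, Echo, 13, Pat), (1988, Echo, 13, Tai), (1997, Delta, 34, Ola), (1997, Delta, 34, Sam), (1997, Delta, 34, Zed), (1998, Lyra, 1, Cal), (1998, Lyra, 1, Jo), (1998, Lyra, 1, Mo), (1998, Lyra, 1, Quin), (1999, Lyra, 4, Cal), (1999, Lyra, 4, Jo), (1999, Lyra, 4, Mo), (1999, Lyra, 4, Quin), (2005, Lyra, 14, Cal), (2005, Lyra, 14, Jo), (2005, Lyra, 14, Mo), (2005, Lyra, 14, Quin), (2014, Lyra, 14, Cal), (2014, Lyra, 14, Jo), (2014, Lyra, 14, Mo), (2014, Lyra, 14, Quin), (2021, Delta, 34, Ola), (2021, Delta, 34, Sam), (2021, Delta, 34, Zed), (2021, Echo, 26, Cal), (2021, Echo, 26, Pat), (2021, Echo, 26, Tai)}.
Joining (Studio ⋈ Cast) and Movie on role yields {(1982, Echo, 19, Cal, 8, Xia), (1982, Echo, 19, Pat, 8, Xia), (1982, Echo, 19, Tai, 8, Xia), (1988, Echo, 13, Cal, 8, Xia), (1988, Echo, 13, Pat, 8, Xia), (1988, Echo, 13, Tai, 8, Xia), (1997, Delta, 34, Ola, 15, Eve), (1997, Delta, 34, Sam, 15, Eve), (1997, Delta, 34, Zed, 15, Eve), (1998, Lyra, 1, Cal, 23, Kim), (1998, Lyra, 1, Jo, 23, Kim), (1998, Lyra, 1, Mo, 23, Kim), (1998, Lyra, 1, Quin, 23, Kim), (1999, Lyra, 4, Cal, 23, Kim), (1999, Lyra, 4, Jo, 23, Kim), (1999, Lyra, 4, Mo, 23, Kim), (1999, Lyra, 4, Quin, 23, Kim), (2005, Lyra, 14, Cal, 23, Kim), (2005, Lyra, 14, Jo, 23, Kim), (2005, Lyra, 14, Mo, 23, Kim), (2005, Lyra, 14, Quin, 23, Kim), (2014, Lyra, 14, Cal, 23, Kim), (2014, Lyra, 14, Jo, 23, Kim), (2014, Lyra, 14, Mo, 23, Kim), (2014, Lyra, 14, Quin, 23, Kim), (2021, Delta, 34, Ola, 15, Eve), (2021, Delta, 34, Sam, 15, Eve), (2021, Delta, 34, Zed, 15, Eve), (2021, Echo, 26, Cal, 8, Xia), (2021, Echo, 26, Pat, 8, Xia), (2021, Echo, 26, Tai, 8, Xia)}.
Apply σ_{aname ≠ Mo ∧ sid ≠ 8}; surviving tuples: {(1997, Delta, 34, Ola, 15, Eve), (1997, Delta, 34, Sam, 15, Eve), (1997, Delta, 34, Zed, 15, Eve), (1998, Lyra, 1, Cal, 23, Kim), (1998, Lyra, 1, Jo, 23, Kim), (1998, Lyra, 1, Quin, 23, Kim), (1999, Lyra, 4, Cal, 23, Kim), (1999, Lyra, 4, Jo, 23, Kim), (1999, Lyra, 4, Quin, 23, Kim), (2005, Lyra, 14, Cal, 23, Kim), (2005, Lyra, 14, Jo, 23, Kim), (2005, Lyra, 14, Quin, 23, Kim), (2014, Lyra, 14, Cal, 23, Kim), (2014, Lyra, 14, Jo, 23, Kim), (2014, Lyra, 14, Quin, 23, Kim), (2021, Delta, 34, Ola, 15, Eve), (2021, Delta, 34, Sam, 15, Eve), (2021, Delta, 34, Zed, 15, Eve)}
Keep only column(s) role, aname, sname (12 duplicate(s) eliminated): {(Delta, Ola, Eve), (Delta, Sam, Eve), (Delta, Zed, Eve), (Lyra, Cal, Kim), (Lyra, Jo, Kim), (Lyra, Quin, Kim)}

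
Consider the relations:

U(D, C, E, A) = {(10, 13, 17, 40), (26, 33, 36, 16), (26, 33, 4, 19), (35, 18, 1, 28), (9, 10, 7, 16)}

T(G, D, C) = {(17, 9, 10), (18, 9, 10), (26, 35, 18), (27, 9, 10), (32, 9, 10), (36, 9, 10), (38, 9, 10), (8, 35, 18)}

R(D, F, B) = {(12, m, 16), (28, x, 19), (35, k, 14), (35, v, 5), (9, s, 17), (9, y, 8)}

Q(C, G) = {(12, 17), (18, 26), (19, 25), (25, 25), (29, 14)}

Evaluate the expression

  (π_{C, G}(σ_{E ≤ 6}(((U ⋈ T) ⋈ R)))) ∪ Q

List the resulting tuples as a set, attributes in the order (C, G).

Natural join on D, C: {(35, 18, 1, 28, 26), (35, 18, 1, 28, 8), (9, 10, 7, 16, 17), (9, 10, 7, 16, 18), (9, 10, 7, 16, 27), (9, 10, 7, 16, 32), (9, 10, 7, 16, 36), (9, 10, 7, 16, 38)}
Natural join on D: {(35, 18, 1, 28, 26, k, 14), (35, 18, 1, 28, 26, v, 5), (35, 18, 1, 28, 8, k, 14), (35, 18, 1, 28, 8, v, 5), (9, 10, 7, 16, 17, s, 17), (9, 10, 7, 16, 17, y, 8), (9, 10, 7, 16, 18, s, 17), (9, 10, 7, 16, 18, y, 8), (9, 10, 7, 16, 27, s, 17), (9, 10, 7, 16, 27, y, 8), (9, 10, 7, 16, 32, s, 17), (9, 10, 7, 16, 32, y, 8), (9, 10, 7, 16, 36, s, 17), (9, 10, 7, 16, 36, y, 8), (9, 10, 7, 16, 38, s, 17), (9, 10, 7, 16, 38, y, 8)}
Filtering on E ≤ 6 leaves {(35, 18, 1, 28, 26, k, 14), (35, 18, 1, 28, 26, v, 5), (35, 18, 1, 28, 8, k, 14), (35, 18, 1, 28, 8, v, 5)}.
Keep only column(s) C, G (2 duplicate(s) eliminated): {(18, 26), (18, 8)}
Union: {(18, 26), (18, 8)} with {(12, 17), (18, 26), (19, 25), (25, 25), (29, 14)} → {(12, 17), (18, 26), (18, 8), (19, 25), (25, 25), (29, 14)}

{(12, 17), (18, 26), (18, 8), (19, 25), (25, 25), (29, 14)}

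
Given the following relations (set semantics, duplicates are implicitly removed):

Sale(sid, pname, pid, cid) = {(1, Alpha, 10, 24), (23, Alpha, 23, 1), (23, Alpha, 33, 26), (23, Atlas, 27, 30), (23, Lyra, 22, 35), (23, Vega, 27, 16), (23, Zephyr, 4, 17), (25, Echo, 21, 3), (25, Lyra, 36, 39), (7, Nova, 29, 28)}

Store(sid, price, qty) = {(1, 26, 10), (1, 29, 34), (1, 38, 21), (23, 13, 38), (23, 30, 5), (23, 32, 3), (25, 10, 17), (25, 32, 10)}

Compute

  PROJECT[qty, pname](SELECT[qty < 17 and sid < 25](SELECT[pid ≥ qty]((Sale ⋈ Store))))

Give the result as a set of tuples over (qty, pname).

{(10, Alpha), (3, Alpha), (3, Atlas), (3, Lyra), (3, Vega), (3, Zephyr), (5, Alpha), (5, Atlas), (5, Lyra), (5, Vega)}

Joining Sale and Store on sid yields {(1, Alpha, 10, 24, 26, 10), (1, Alpha, 10, 24, 29, 34), (1, Alpha, 10, 24, 38, 21), (23, Alpha, 23, 1, 13, 38), (23, Alpha, 23, 1, 30, 5), (23, Alpha, 23, 1, 32, 3), (23, Alpha, 33, 26, 13, 38), (23, Alpha, 33, 26, 30, 5), (23, Alpha, 33, 26, 32, 3), (23, Atlas, 27, 30, 13, 38), (23, Atlas, 27, 30, 30, 5), (23, Atlas, 27, 30, 32, 3), (23, Lyra, 22, 35, 13, 38), (23, Lyra, 22, 35, 30, 5), (23, Lyra, 22, 35, 32, 3), (23, Vega, 27, 16, 13, 38), (23, Vega, 27, 16, 30, 5), (23, Vega, 27, 16, 32, 3), (23, Zephyr, 4, 17, 13, 38), (23, Zephyr, 4, 17, 30, 5), (23, Zephyr, 4, 17, 32, 3), (25, Echo, 21, 3, 10, 17), (25, Echo, 21, 3, 32, 10), (25, Lyra, 36, 39, 10, 17), (25, Lyra, 36, 39, 32, 10)}.
Selection pid ≥ qty: {(1, Alpha, 10, 24, 26, 10), (23, Alpha, 23, 1, 30, 5), (23, Alpha, 23, 1, 32, 3), (23, Alpha, 33, 26, 30, 5), (23, Alpha, 33, 26, 32, 3), (23, Atlas, 27, 30, 30, 5), (23, Atlas, 27, 30, 32, 3), (23, Lyra, 22, 35, 30, 5), (23, Lyra, 22, 35, 32, 3), (23, Vega, 27, 16, 30, 5), (23, Vega, 27, 16, 32, 3), (23, Zephyr, 4, 17, 32, 3), (25, Echo, 21, 3, 10, 17), (25, Echo, 21, 3, 32, 10), (25, Lyra, 36, 39, 10, 17), (25, Lyra, 36, 39, 32, 10)}
Selection qty < 17 and sid < 25: {(1, Alpha, 10, 24, 26, 10), (23, Alpha, 23, 1, 30, 5), (23, Alpha, 23, 1, 32, 3), (23, Alpha, 33, 26, 30, 5), (23, Alpha, 33, 26, 32, 3), (23, Atlas, 27, 30, 30, 5), (23, Atlas, 27, 30, 32, 3), (23, Lyra, 22, 35, 30, 5), (23, Lyra, 22, 35, 32, 3), (23, Vega, 27, 16, 30, 5), (23, Vega, 27, 16, 32, 3), (23, Zephyr, 4, 17, 32, 3)}
Projecting to qty, pname (2 duplicate(s) eliminated): {(10, Alpha), (3, Alpha), (3, Atlas), (3, Lyra), (3, Vega), (3, Zephyr), (5, Alpha), (5, Atlas), (5, Lyra), (5, Vega)}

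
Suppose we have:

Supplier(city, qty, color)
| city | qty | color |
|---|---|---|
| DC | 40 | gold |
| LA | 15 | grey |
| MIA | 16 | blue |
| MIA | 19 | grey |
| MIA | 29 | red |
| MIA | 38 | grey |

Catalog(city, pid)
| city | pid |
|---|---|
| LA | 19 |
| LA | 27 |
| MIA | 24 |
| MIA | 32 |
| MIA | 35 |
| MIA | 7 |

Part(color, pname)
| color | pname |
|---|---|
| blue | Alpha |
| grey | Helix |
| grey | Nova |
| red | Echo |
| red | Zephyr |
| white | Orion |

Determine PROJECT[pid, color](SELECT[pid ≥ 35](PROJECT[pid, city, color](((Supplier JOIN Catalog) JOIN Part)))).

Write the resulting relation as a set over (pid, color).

Supplier ⋈ Catalog (natural join on city): {(LA, 15, grey, 19), (LA, 15, grey, 27), (MIA, 16, blue, 24), (MIA, 16, blue, 32), (MIA, 16, blue, 35), (MIA, 16, blue, 7), (MIA, 19, grey, 24), (MIA, 19, grey, 32), (MIA, 19, grey, 35), (MIA, 19, grey, 7), (MIA, 29, red, 24), (MIA, 29, red, 32), (MIA, 29, red, 35), (MIA, 29, red, 7), (MIA, 38, grey, 24), (MIA, 38, grey, 32), (MIA, 38, grey, 35), (MIA, 38, grey, 7)}
(Supplier JOIN Catalog) ⋈ Part (natural join on color): {(LA, 15, grey, 19, Helix), (LA, 15, grey, 19, Nova), (LA, 15, grey, 27, Helix), (LA, 15, grey, 27, Nova), (MIA, 16, blue, 24, Alpha), (MIA, 16, blue, 32, Alpha), (MIA, 16, blue, 35, Alpha), (MIA, 16, blue, 7, Alpha), (MIA, 19, grey, 24, Helix), (MIA, 19, grey, 24, Nova), (MIA, 19, grey, 32, Helix), (MIA, 19, grey, 32, Nova), (MIA, 19, grey, 35, Helix), (MIA, 19, grey, 35, Nova), (MIA, 19, grey, 7, Helix), (MIA, 19, grey, 7, Nova), (MIA, 29, red, 24, Echo), (MIA, 29, red, 24, Zephyr), (MIA, 29, red, 32, Echo), (MIA, 29, red, 32, Zephyr), (MIA, 29, red, 35, Echo), (MIA, 29, red, 35, Zephyr), (MIA, 29, red, 7, Echo), (MIA, 29, red, 7, Zephyr), (MIA, 38, grey, 24, Helix), (MIA, 38, grey, 24, Nova), (MIA, 38, grey, 32, Helix), (MIA, 38, grey, 32, Nova), (MIA, 38, grey, 35, Helix), (MIA, 38, grey, 35, Nova), (MIA, 38, grey, 7, Helix), (MIA, 38, grey, 7, Nova)}
π[pid, city, color]: project onto (pid, city, color) (18 duplicate(s) eliminated) → {(19, LA, grey), (24, MIA, blue), (24, MIA, grey), (24, MIA, red), (27, LA, grey), (32, MIA, blue), (32, MIA, grey), (32, MIA, red), (35, MIA, blue), (35, MIA, grey), (35, MIA, red), (7, MIA, blue), (7, MIA, grey), (7, MIA, red)}
σ[pid ≥ 35]: keep tuples satisfying pid ≥ 35 → {(35, MIA, blue), (35, MIA, grey), (35, MIA, red)}
π[pid, color]: project onto (pid, color) → {(35, blue), (35, grey), (35, red)}

{(35, blue), (35, grey), (35, red)}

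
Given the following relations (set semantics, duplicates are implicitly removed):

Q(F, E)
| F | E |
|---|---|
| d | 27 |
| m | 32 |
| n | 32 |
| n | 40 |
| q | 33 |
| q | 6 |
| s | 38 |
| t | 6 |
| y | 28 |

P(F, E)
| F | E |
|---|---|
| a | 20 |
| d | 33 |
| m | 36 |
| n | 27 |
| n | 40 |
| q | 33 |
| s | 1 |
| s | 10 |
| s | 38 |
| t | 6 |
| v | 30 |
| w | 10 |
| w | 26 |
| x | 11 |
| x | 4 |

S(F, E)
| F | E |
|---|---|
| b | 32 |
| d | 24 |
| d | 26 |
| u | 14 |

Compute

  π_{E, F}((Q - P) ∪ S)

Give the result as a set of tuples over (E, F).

{(14, u), (24, d), (26, d), (27, d), (28, y), (32, b), (32, m), (32, n), (6, q)}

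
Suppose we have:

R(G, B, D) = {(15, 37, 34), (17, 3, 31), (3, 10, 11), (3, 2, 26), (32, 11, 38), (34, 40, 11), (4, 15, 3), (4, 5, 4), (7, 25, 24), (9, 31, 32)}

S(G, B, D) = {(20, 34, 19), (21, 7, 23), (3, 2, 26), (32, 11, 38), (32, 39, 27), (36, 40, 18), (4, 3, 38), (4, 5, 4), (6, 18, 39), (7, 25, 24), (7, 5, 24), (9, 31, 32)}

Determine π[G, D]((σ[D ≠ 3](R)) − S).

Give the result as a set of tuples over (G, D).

{(15, 34), (17, 31), (3, 11), (34, 11)}

Apply σ_{D ≠ 3}; surviving tuples: {(15, 37, 34), (17, 3, 31), (3, 10, 11), (3, 2, 26), (32, 11, 38), (34, 40, 11), (4, 5, 4), (7, 25, 24), (9, 31, 32)}
Difference: {(15, 37, 34), (17, 3, 31), (3, 10, 11), (3, 2, 26), (32, 11, 38), (34, 40, 11), (4, 5, 4), (7, 25, 24), (9, 31, 32)} with {(20, 34, 19), (21, 7, 23), (3, 2, 26), (32, 11, 38), (32, 39, 27), (36, 40, 18), (4, 3, 38), (4, 5, 4), (6, 18, 39), (7, 25, 24), (7, 5, 24), (9, 31, 32)} → {(15, 37, 34), (17, 3, 31), (3, 10, 11), (34, 40, 11)}
Keep only column(s) G, D: {(15, 34), (17, 31), (3, 11), (34, 11)}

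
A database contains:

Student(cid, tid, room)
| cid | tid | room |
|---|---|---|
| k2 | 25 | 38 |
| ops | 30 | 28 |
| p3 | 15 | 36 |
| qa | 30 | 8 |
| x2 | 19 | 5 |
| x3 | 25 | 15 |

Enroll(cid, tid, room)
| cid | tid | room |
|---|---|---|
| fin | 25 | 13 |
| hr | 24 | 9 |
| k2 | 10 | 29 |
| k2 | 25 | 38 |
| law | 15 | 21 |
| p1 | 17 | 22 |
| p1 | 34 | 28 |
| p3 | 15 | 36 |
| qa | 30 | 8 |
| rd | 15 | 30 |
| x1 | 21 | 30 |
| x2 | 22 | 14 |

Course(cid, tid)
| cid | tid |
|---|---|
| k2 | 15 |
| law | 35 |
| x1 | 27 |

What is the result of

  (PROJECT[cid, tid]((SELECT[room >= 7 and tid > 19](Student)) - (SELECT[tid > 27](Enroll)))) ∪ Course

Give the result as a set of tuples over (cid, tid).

{(k2, 15), (k2, 25), (law, 35), (ops, 30), (x1, 27), (x3, 25)}

Selection room >= 7 and tid > 19: {(k2, 25, 38), (ops, 30, 28), (qa, 30, 8), (x3, 25, 15)}
Selection tid > 27: {(p1, 34, 28), (qa, 30, 8)}
Set difference of the two operands is {(k2, 25, 38), (ops, 30, 28), (x3, 25, 15)}.
π[cid, tid]: project onto (cid, tid) → {(k2, 25), (ops, 30), (x3, 25)}
Set union of the two operands is {(k2, 15), (k2, 25), (law, 35), (ops, 30), (x1, 27), (x3, 25)}.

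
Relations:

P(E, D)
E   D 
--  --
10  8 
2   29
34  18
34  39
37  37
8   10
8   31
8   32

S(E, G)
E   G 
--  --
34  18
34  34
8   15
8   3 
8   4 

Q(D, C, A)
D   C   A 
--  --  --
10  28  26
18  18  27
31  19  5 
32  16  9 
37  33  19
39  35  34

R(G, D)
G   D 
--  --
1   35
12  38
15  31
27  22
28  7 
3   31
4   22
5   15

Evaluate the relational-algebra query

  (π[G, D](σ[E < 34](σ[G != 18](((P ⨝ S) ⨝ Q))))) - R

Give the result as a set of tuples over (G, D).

{(15, 10), (15, 32), (3, 10), (3, 32), (4, 10), (4, 31), (4, 32)}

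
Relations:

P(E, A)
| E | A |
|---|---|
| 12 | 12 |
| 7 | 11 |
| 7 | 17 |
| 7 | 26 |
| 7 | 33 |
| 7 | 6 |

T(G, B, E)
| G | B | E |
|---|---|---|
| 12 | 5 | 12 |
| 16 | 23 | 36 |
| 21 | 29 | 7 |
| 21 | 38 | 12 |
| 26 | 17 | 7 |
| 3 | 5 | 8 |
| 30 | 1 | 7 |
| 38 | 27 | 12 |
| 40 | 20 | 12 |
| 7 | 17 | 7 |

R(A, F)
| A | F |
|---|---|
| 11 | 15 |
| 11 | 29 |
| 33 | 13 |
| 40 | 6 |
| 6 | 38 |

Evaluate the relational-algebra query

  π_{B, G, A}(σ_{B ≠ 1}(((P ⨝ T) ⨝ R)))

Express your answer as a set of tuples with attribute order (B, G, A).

{(17, 26, 11), (17, 26, 33), (17, 26, 6), (17, 7, 11), (17, 7, 33), (17, 7, 6), (29, 21, 11), (29, 21, 33), (29, 21, 6)}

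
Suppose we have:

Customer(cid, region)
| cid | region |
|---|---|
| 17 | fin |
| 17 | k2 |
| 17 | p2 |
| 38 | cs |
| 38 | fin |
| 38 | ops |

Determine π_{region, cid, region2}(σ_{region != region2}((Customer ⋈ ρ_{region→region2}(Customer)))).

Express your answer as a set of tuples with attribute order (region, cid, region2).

ρ[region→region2]: schema becomes (cid, region2); tuples unchanged.
Natural join on cid: {(17, fin, fin), (17, fin, k2), (17, fin, p2), (17, k2, fin), (17, k2, k2), (17, k2, p2), (17, p2, fin), (17, p2, k2), (17, p2, p2), (38, cs, cs), (38, cs, fin), (38, cs, ops), (38, fin, cs), (38, fin, fin), (38, fin, ops), (38, ops, cs), (38, ops, fin), (38, ops, ops)}
Apply σ_{region != region2}; surviving tuples: {(17, fin, k2), (17, fin, p2), (17, k2, fin), (17, k2, p2), (17, p2, fin), (17, p2, k2), (38, cs, fin), (38, cs, ops), (38, fin, cs), (38, fin, ops), (38, ops, cs), (38, ops, fin)}
π_{region, cid, region2} gives {(cs, 38, fin), (cs, 38, ops), (fin, 17, k2), (fin, 17, p2), (fin, 38, cs), (fin, 38, ops), (k2, 17, fin), (k2, 17, p2), (ops, 38, cs), (ops, 38, fin), (p2, 17, fin), (p2, 17, k2)}.

{(cs, 38, fin), (cs, 38, ops), (fin, 17, k2), (fin, 17, p2), (fin, 38, cs), (fin, 38, ops), (k2, 17, fin), (k2, 17, p2), (ops, 38, cs), (ops, 38, fin), (p2, 17, fin), (p2, 17, k2)}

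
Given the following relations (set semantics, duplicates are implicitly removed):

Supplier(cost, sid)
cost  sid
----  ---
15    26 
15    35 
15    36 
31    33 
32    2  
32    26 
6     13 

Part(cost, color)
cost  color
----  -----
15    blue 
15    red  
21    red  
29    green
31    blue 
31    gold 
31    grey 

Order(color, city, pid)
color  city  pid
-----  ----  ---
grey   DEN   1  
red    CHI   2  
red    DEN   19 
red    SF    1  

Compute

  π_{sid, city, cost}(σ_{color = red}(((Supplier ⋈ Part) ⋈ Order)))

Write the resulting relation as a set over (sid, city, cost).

{(26, CHI, 15), (26, DEN, 15), (26, SF, 15), (35, CHI, 15), (35, DEN, 15), (35, SF, 15), (36, CHI, 15), (36, DEN, 15), (36, SF, 15)}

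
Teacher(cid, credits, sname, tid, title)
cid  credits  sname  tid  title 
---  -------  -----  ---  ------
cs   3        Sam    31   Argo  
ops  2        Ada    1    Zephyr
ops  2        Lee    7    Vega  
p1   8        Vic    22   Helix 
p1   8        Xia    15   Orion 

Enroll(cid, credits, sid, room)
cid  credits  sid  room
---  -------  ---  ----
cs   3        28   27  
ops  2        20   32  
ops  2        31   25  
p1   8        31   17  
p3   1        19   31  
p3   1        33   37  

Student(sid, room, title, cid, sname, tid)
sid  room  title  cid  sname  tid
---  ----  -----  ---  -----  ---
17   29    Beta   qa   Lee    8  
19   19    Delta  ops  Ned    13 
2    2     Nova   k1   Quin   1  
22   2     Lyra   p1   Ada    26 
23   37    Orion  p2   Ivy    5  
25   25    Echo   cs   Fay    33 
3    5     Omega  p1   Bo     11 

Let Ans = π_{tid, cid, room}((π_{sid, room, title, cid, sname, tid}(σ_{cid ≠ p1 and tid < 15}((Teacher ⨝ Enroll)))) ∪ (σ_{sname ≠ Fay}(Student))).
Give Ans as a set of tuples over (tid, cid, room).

{(1, k1, 2), (1, ops, 25), (1, ops, 32), (11, p1, 5), (13, ops, 19), (26, p1, 2), (5, p2, 37), (7, ops, 25), (7, ops, 32), (8, qa, 29)}

Joining Teacher and Enroll on cid, credits yields {(cs, 3, Sam, 31, Argo, 28, 27), (ops, 2, Ada, 1, Zephyr, 20, 32), (ops, 2, Ada, 1, Zephyr, 31, 25), (ops, 2, Lee, 7, Vega, 20, 32), (ops, 2, Lee, 7, Vega, 31, 25), (p1, 8, Vic, 22, Helix, 31, 17), (p1, 8, Xia, 15, Orion, 31, 17)}.
Filtering on cid ≠ p1 and tid < 15 leaves {(ops, 2, Ada, 1, Zephyr, 20, 32), (ops, 2, Ada, 1, Zephyr, 31, 25), (ops, 2, Lee, 7, Vega, 20, 32), (ops, 2, Lee, 7, Vega, 31, 25)}.
π_{sid, room, title, cid, sname, tid} gives {(20, 32, Vega, ops, Lee, 7), (20, 32, Zephyr, ops, Ada, 1), (31, 25, Vega, ops, Lee, 7), (31, 25, Zephyr, ops, Ada, 1)}.
Filtering on sname ≠ Fay leaves {(17, 29, Beta, qa, Lee, 8), (19, 19, Delta, ops, Ned, 13), (2, 2, Nova, k1, Quin, 1), (22, 2, Lyra, p1, Ada, 26), (23, 37, Orion, p2, Ivy, 5), (3, 5, Omega, p1, Bo, 11)}.
Union: {(20, 32, Vega, ops, Lee, 7), (20, 32, Zephyr, ops, Ada, 1), (31, 25, Vega, ops, Lee, 7), (31, 25, Zephyr, ops, Ada, 1)} with {(17, 29, Beta, qa, Lee, 8), (19, 19, Delta, ops, Ned, 13), (2, 2, Nova, k1, Quin, 1), (22, 2, Lyra, p1, Ada, 26), (23, 37, Orion, p2, Ivy, 5), (3, 5, Omega, p1, Bo, 11)} → {(17, 29, Beta, qa, Lee, 8), (19, 19, Delta, ops, Ned, 13), (2, 2, Nova, k1, Quin, 1), (20, 32, Vega, ops, Lee, 7), (20, 32, Zephyr, ops, Ada, 1), (22, 2, Lyra, p1, Ada, 26), (23, 37, Orion, p2, Ivy, 5), (3, 5, Omega, p1, Bo, 11), (31, 25, Vega, ops, Lee, 7), (31, 25, Zephyr, ops, Ada, 1)}
π_{tid, cid, room} gives {(1, k1, 2), (1, ops, 25), (1, ops, 32), (11, p1, 5), (13, ops, 19), (26, p1, 2), (5, p2, 37), (7, ops, 25), (7, ops, 32), (8, qa, 29)}.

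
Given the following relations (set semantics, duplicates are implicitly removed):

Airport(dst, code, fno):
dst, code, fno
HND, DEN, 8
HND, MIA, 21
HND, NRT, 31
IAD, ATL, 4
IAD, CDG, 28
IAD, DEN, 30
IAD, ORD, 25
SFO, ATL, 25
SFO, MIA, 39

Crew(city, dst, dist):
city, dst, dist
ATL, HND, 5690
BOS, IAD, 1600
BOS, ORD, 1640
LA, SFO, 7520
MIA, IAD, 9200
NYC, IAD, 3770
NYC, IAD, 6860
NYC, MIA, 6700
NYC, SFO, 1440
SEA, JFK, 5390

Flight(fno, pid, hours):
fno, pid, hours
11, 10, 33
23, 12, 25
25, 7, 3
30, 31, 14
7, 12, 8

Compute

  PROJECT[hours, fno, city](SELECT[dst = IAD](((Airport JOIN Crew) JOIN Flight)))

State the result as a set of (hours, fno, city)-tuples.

{(14, 30, BOS), (14, 30, MIA), (14, 30, NYC), (3, 25, BOS), (3, 25, MIA), (3, 25, NYC)}

Natural join on dst: {(HND, DEN, 8, ATL, 5690), (HND, MIA, 21, ATL, 5690), (HND, NRT, 31, ATL, 5690), (IAD, ATL, 4, BOS, 1600), (IAD, ATL, 4, MIA, 9200), (IAD, ATL, 4, NYC, 3770), (IAD, ATL, 4, NYC, 6860), (IAD, CDG, 28, BOS, 1600), (IAD, CDG, 28, MIA, 9200), (IAD, CDG, 28, NYC, 3770), (IAD, CDG, 28, NYC, 6860), (IAD, DEN, 30, BOS, 1600), (IAD, DEN, 30, MIA, 9200), (IAD, DEN, 30, NYC, 3770), (IAD, DEN, 30, NYC, 6860), (IAD, ORD, 25, BOS, 1600), (IAD, ORD, 25, MIA, 9200), (IAD, ORD, 25, NYC, 3770), (IAD, ORD, 25, NYC, 6860), (SFO, ATL, 25, LA, 7520), (SFO, ATL, 25, NYC, 1440), (SFO, MIA, 39, LA, 7520), (SFO, MIA, 39, NYC, 1440)}
Natural join on fno: {(IAD, DEN, 30, BOS, 1600, 31, 14), (IAD, DEN, 30, MIA, 9200, 31, 14), (IAD, DEN, 30, NYC, 3770, 31, 14), (IAD, DEN, 30, NYC, 6860, 31, 14), (IAD, ORD, 25, BOS, 1600, 7, 3), (IAD, ORD, 25, MIA, 9200, 7, 3), (IAD, ORD, 25, NYC, 3770, 7, 3), (IAD, ORD, 25, NYC, 6860, 7, 3), (SFO, ATL, 25, LA, 7520, 7, 3), (SFO, ATL, 25, NYC, 1440, 7, 3)}
Apply σ_{dst = IAD}; surviving tuples: {(IAD, DEN, 30, BOS, 1600, 31, 14), (IAD, DEN, 30, MIA, 9200, 31, 14), (IAD, DEN, 30, NYC, 3770, 31, 14), (IAD, DEN, 30, NYC, 6860, 31, 14), (IAD, ORD, 25, BOS, 1600, 7, 3), (IAD, ORD, 25, MIA, 9200, 7, 3), (IAD, ORD, 25, NYC, 3770, 7, 3), (IAD, ORD, 25, NYC, 6860, 7, 3)}
Projecting to hours, fno, city (2 duplicate(s) eliminated): {(14, 30, BOS), (14, 30, MIA), (14, 30, NYC), (3, 25, BOS), (3, 25, MIA), (3, 25, NYC)}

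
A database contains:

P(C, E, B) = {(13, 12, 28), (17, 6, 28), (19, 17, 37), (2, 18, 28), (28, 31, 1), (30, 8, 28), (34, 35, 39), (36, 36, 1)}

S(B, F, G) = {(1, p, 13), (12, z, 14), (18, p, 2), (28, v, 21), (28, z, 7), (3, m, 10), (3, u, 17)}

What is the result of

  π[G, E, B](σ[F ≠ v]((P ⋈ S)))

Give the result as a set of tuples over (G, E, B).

Joining P and S on B yields {(13, 12, 28, v, 21), (13, 12, 28, z, 7), (17, 6, 28, v, 21), (17, 6, 28, z, 7), (2, 18, 28, v, 21), (2, 18, 28, z, 7), (28, 31, 1, p, 13), (30, 8, 28, v, 21), (30, 8, 28, z, 7), (36, 36, 1, p, 13)}.
Filtering on F ≠ v leaves {(13, 12, 28, z, 7), (17, 6, 28, z, 7), (2, 18, 28, z, 7), (28, 31, 1, p, 13), (30, 8, 28, z, 7), (36, 36, 1, p, 13)}.
π_{G, E, B} gives {(13, 31, 1), (13, 36, 1), (7, 12, 28), (7, 18, 28), (7, 6, 28), (7, 8, 28)}.

{(13, 31, 1), (13, 36, 1), (7, 12, 28), (7, 18, 28), (7, 6, 28), (7, 8, 28)}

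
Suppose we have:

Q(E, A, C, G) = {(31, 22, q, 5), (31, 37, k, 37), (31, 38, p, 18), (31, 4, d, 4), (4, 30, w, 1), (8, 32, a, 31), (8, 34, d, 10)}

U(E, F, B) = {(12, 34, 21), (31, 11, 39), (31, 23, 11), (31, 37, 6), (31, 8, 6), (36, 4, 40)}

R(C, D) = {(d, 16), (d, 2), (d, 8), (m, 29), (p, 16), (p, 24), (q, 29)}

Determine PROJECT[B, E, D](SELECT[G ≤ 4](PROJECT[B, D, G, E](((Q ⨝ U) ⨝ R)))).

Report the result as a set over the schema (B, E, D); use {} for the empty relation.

Q ⋈ U (natural join on E): {(31, 22, q, 5, 11, 39), (31, 22, q, 5, 23, 11), (31, 22, q, 5, 37, 6), (31, 22, q, 5, 8, 6), (31, 37, k, 37, 11, 39), (31, 37, k, 37, 23, 11), (31, 37, k, 37, 37, 6), (31, 37, k, 37, 8, 6), (31, 38, p, 18, 11, 39), (31, 38, p, 18, 23, 11), (31, 38, p, 18, 37, 6), (31, 38, p, 18, 8, 6), (31, 4, d, 4, 11, 39), (31, 4, d, 4, 23, 11), (31, 4, d, 4, 37, 6), (31, 4, d, 4, 8, 6)}
(Q ⨝ U) ⋈ R (natural join on C): {(31, 22, q, 5, 11, 39, 29), (31, 22, q, 5, 23, 11, 29), (31, 22, q, 5, 37, 6, 29), (31, 22, q, 5, 8, 6, 29), (31, 38, p, 18, 11, 39, 16), (31, 38, p, 18, 11, 39, 24), (31, 38, p, 18, 23, 11, 16), (31, 38, p, 18, 23, 11, 24), (31, 38, p, 18, 37, 6, 16), (31, 38, p, 18, 37, 6, 24), (31, 38, p, 18, 8, 6, 16), (31, 38, p, 18, 8, 6, 24), (31, 4, d, 4, 11, 39, 16), (31, 4, d, 4, 11, 39, 2), (31, 4, d, 4, 11, 39, 8), (31, 4, d, 4, 23, 11, 16), (31, 4, d, 4, 23, 11, 2), (31, 4, d, 4, 23, 11, 8), (31, 4, d, 4, 37, 6, 16), (31, 4, d, 4, 37, 6, 2), (31, 4, d, 4, 37, 6, 8), (31, 4, d, 4, 8, 6, 16), (31, 4, d, 4, 8, 6, 2), (31, 4, d, 4, 8, 6, 8)}
Keep only column(s) B, D, G, E (6 duplicate(s) eliminated): {(11, 16, 18, 31), (11, 16, 4, 31), (11, 2, 4, 31), (11, 24, 18, 31), (11, 29, 5, 31), (11, 8, 4, 31), (39, 16, 18, 31), (39, 16, 4, 31), (39, 2, 4, 31), (39, 24, 18, 31), (39, 29, 5, 31), (39, 8, 4, 31), (6, 16, 18, 31), (6, 16, 4, 31), (6, 2, 4, 31), (6, 24, 18, 31), (6, 29, 5, 31), (6, 8, 4, 31)}
Selection G ≤ 4: {(11, 16, 4, 31), (11, 2, 4, 31), (11, 8, 4, 31), (39, 16, 4, 31), (39, 2, 4, 31), (39, 8, 4, 31), (6, 16, 4, 31), (6, 2, 4, 31), (6, 8, 4, 31)}
Keep only column(s) B, E, D: {(11, 31, 16), (11, 31, 2), (11, 31, 8), (39, 31, 16), (39, 31, 2), (39, 31, 8), (6, 31, 16), (6, 31, 2), (6, 31, 8)}

{(11, 31, 16), (11, 31, 2), (11, 31, 8), (39, 31, 16), (39, 31, 2), (39, 31, 8), (6, 31, 16), (6, 31, 2), (6, 31, 8)}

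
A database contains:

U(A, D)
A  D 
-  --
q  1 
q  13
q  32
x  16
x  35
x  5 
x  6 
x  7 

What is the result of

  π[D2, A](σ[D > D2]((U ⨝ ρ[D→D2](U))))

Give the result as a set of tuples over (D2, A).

{(1, q), (13, q), (16, x), (5, x), (6, x), (7, x)}

ρ[D→D2]: schema becomes (A, D2); tuples unchanged.
Joining U and ρ[D→D2](U) on A yields {(q, 1, 1), (q, 1, 13), (q, 1, 32), (q, 13, 1), (q, 13, 13), (q, 13, 32), (q, 32, 1), (q, 32, 13), (q, 32, 32), (x, 16, 16), (x, 16, 35), (x, 16, 5), (x, 16, 6), (x, 16, 7), (x, 35, 16), (x, 35, 35), (x, 35, 5), (x, 35, 6), (x, 35, 7), (x, 5, 16), (x, 5, 35), (x, 5, 5), (x, 5, 6), (x, 5, 7), (x, 6, 16), (x, 6, 35), (x, 6, 5), (x, 6, 6), (x, 6, 7), (x, 7, 16), (x, 7, 35), (x, 7, 5), (x, 7, 6), (x, 7, 7)}.
Filtering on D > D2 leaves {(q, 13, 1), (q, 32, 1), (q, 32, 13), (x, 16, 5), (x, 16, 6), (x, 16, 7), (x, 35, 16), (x, 35, 5), (x, 35, 6), (x, 35, 7), (x, 6, 5), (x, 7, 5), (x, 7, 6)}.
Keep only column(s) D2, A (7 duplicate(s) eliminated): {(1, q), (13, q), (16, x), (5, x), (6, x), (7, x)}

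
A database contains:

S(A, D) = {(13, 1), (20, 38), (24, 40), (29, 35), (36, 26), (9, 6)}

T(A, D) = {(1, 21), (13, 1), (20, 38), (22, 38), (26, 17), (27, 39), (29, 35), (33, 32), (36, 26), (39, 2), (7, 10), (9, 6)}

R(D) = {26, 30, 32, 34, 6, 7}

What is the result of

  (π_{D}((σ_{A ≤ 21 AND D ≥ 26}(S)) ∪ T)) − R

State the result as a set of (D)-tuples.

{1, 10, 17, 2, 21, 35, 38, 39}

Filtering on A ≤ 21 AND D ≥ 26 leaves {(20, 38)}.
Union: {(20, 38)} with {(1, 21), (13, 1), (20, 38), (22, 38), (26, 17), (27, 39), (29, 35), (33, 32), (36, 26), (39, 2), (7, 10), (9, 6)} → {(1, 21), (13, 1), (20, 38), (22, 38), (26, 17), (27, 39), (29, 35), (33, 32), (36, 26), (39, 2), (7, 10), (9, 6)}
Projecting to D (1 duplicate(s) eliminated): {1, 10, 17, 2, 21, 26, 32, 35, 38, 39, 6}
Difference: {1, 10, 17, 2, 21, 26, 32, 35, 38, 39, 6} with {26, 30, 32, 34, 6, 7} → {1, 10, 17, 2, 21, 35, 38, 39}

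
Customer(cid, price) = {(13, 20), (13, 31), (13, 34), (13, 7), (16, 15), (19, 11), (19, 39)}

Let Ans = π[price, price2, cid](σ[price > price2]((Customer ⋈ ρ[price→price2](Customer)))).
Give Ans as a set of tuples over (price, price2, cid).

{(20, 7, 13), (31, 20, 13), (31, 7, 13), (34, 20, 13), (34, 31, 13), (34, 7, 13), (39, 11, 19)}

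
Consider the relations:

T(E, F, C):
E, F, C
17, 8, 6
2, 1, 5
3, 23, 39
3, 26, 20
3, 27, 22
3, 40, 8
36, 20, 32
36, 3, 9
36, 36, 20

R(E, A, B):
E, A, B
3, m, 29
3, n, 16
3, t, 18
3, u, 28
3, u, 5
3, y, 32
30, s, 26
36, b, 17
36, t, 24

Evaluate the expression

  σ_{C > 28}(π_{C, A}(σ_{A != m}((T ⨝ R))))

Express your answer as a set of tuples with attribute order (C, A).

{(32, b), (32, t), (39, n), (39, t), (39, u), (39, y)}

Natural join on E: {(3, 23, 39, m, 29), (3, 23, 39, n, 16), (3, 23, 39, t, 18), (3, 23, 39, u, 28), (3, 23, 39, u, 5), (3, 23, 39, y, 32), (3, 26, 20, m, 29), (3, 26, 20, n, 16), (3, 26, 20, t, 18), (3, 26, 20, u, 28), (3, 26, 20, u, 5), (3, 26, 20, y, 32), (3, 27, 22, m, 29), (3, 27, 22, n, 16), (3, 27, 22, t, 18), (3, 27, 22, u, 28), (3, 27, 22, u, 5), (3, 27, 22, y, 32), (3, 40, 8, m, 29), (3, 40, 8, n, 16), (3, 40, 8, t, 18), (3, 40, 8, u, 28), (3, 40, 8, u, 5), (3, 40, 8, y, 32), (36, 20, 32, b, 17), (36, 20, 32, t, 24), (36, 3, 9, b, 17), (36, 3, 9, t, 24), (36, 36, 20, b, 17), (36, 36, 20, t, 24)}
Filtering on A != m leaves {(3, 23, 39, n, 16), (3, 23, 39, t, 18), (3, 23, 39, u, 28), (3, 23, 39, u, 5), (3, 23, 39, y, 32), (3, 26, 20, n, 16), (3, 26, 20, t, 18), (3, 26, 20, u, 28), (3, 26, 20, u, 5), (3, 26, 20, y, 32), (3, 27, 22, n, 16), (3, 27, 22, t, 18), (3, 27, 22, u, 28), (3, 27, 22, u, 5), (3, 27, 22, y, 32), (3, 40, 8, n, 16), (3, 40, 8, t, 18), (3, 40, 8, u, 28), (3, 40, 8, u, 5), (3, 40, 8, y, 32), (36, 20, 32, b, 17), (36, 20, 32, t, 24), (36, 3, 9, b, 17), (36, 3, 9, t, 24), (36, 36, 20, b, 17), (36, 36, 20, t, 24)}.
π[C, A]: project onto (C, A) (5 duplicate(s) eliminated) → {(20, b), (20, n), (20, t), (20, u), (20, y), (22, n), (22, t), (22, u), (22, y), (32, b), (32, t), (39, n), (39, t), (39, u), (39, y), (8, n), (8, t), (8, u), (8, y), (9, b), (9, t)}
Filtering on C > 28 leaves {(32, b), (32, t), (39, n), (39, t), (39, u), (39, y)}.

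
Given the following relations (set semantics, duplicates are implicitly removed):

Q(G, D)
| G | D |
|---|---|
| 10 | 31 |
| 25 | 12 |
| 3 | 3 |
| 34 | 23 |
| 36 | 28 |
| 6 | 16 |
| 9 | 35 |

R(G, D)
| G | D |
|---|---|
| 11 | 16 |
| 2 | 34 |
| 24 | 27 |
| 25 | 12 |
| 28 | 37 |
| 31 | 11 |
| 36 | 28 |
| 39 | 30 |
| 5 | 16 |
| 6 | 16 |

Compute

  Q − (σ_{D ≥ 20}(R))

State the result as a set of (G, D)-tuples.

Filtering on D ≥ 20 leaves {(2, 34), (24, 27), (28, 37), (36, 28), (39, 30)}.
Difference: {(10, 31), (25, 12), (3, 3), (34, 23), (36, 28), (6, 16), (9, 35)} with {(2, 34), (24, 27), (28, 37), (36, 28), (39, 30)} → {(10, 31), (25, 12), (3, 3), (34, 23), (6, 16), (9, 35)}

{(10, 31), (25, 12), (3, 3), (34, 23), (6, 16), (9, 35)}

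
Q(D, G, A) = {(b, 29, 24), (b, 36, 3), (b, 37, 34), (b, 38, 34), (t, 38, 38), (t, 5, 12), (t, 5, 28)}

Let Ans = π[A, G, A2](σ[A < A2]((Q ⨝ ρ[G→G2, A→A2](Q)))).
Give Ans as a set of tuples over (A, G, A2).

{(12, 5, 28), (12, 5, 38), (24, 29, 34), (28, 5, 38), (3, 36, 24), (3, 36, 34)}

ρ[G→G2, A→A2]: schema becomes (D, G2, A2); tuples unchanged.
Q ⋈ ρ[G→G2, A→A2](Q) (natural join on D): {(b, 29, 24, 29, 24), (b, 29, 24, 36, 3), (b, 29, 24, 37, 34), (b, 29, 24, 38, 34), (b, 36, 3, 29, 24), (b, 36, 3, 36, 3), (b, 36, 3, 37, 34), (b, 36, 3, 38, 34), (b, 37, 34, 29, 24), (b, 37, 34, 36, 3), (b, 37, 34, 37, 34), (b, 37, 34, 38, 34), (b, 38, 34, 29, 24), (b, 38, 34, 36, 3), (b, 38, 34, 37, 34), (b, 38, 34, 38, 34), (t, 38, 38, 38, 38), (t, 38, 38, 5, 12), (t, 38, 38, 5, 28), (t, 5, 12, 38, 38), (t, 5, 12, 5, 12), (t, 5, 12, 5, 28), (t, 5, 28, 38, 38), (t, 5, 28, 5, 12), (t, 5, 28, 5, 28)}
Apply σ_{A < A2}; surviving tuples: {(b, 29, 24, 37, 34), (b, 29, 24, 38, 34), (b, 36, 3, 29, 24), (b, 36, 3, 37, 34), (b, 36, 3, 38, 34), (t, 5, 12, 38, 38), (t, 5, 12, 5, 28), (t, 5, 28, 38, 38)}
π_{A, G, A2} gives {(12, 5, 28), (12, 5, 38), (24, 29, 34), (28, 5, 38), (3, 36, 24), (3, 36, 34)} (2 duplicate(s) eliminated).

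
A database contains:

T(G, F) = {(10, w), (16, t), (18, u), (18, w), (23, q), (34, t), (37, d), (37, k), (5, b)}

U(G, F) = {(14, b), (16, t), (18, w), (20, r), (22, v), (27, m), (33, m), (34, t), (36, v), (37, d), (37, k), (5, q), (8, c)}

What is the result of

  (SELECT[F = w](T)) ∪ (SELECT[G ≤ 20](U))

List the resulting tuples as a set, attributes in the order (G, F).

Apply σ_{F = w}; surviving tuples: {(10, w), (18, w)}
Apply σ_{G ≤ 20}; surviving tuples: {(14, b), (16, t), (18, w), (20, r), (5, q), (8, c)}
Union: {(10, w), (18, w)} with {(14, b), (16, t), (18, w), (20, r), (5, q), (8, c)} → {(10, w), (14, b), (16, t), (18, w), (20, r), (5, q), (8, c)}

{(10, w), (14, b), (16, t), (18, w), (20, r), (5, q), (8, c)}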